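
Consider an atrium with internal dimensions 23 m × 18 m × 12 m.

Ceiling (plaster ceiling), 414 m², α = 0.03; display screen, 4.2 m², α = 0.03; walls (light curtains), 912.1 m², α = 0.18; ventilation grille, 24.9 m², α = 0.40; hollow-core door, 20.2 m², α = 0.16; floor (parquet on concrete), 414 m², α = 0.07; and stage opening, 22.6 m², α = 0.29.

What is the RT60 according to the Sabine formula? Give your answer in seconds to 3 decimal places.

Summing Sᵢαᵢ: 12.420 + 0.126 + 164.178 + 9.960 + 3.232 + 28.980 + 6.554 → A = 225.450 sabins.
Room volume: 4968 m³.
Sabine: RT60 = 0.161 × 4968 / 225.450 = 3.548 s.

3.548 sec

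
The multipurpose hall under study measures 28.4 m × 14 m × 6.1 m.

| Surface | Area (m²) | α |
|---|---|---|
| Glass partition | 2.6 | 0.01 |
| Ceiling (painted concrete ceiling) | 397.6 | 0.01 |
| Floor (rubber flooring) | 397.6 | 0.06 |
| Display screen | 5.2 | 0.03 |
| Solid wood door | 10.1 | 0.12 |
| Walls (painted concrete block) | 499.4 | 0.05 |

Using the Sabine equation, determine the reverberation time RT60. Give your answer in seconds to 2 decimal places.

7.21 s

Equivalent absorption area: A = 2.6*0.01 + 397.6*0.01 + 397.6*0.06 + 5.2*0.03 + 10.1*0.12 + 499.4*0.05 = 54.196 m².
Room volume: 2425.36 m³.
T = 0.161 V/A = 0.161·2425.36/54.196 = 7.21 s.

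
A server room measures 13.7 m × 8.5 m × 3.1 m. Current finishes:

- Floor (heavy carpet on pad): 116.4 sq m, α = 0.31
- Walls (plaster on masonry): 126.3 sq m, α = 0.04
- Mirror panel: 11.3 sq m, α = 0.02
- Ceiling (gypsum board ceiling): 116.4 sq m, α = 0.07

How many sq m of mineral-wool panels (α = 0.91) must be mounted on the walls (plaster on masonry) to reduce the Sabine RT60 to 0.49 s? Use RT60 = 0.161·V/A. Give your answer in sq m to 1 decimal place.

79.4

A₁ = Σ Sᵢαᵢ = 116.4*0.31 + 126.3*0.04 + 11.3*0.02 + 116.4*0.07 = 49.510 sabins.
V = 360.995 m³. Target absorption A₂ = 0.161 × 360.995 / 0.49 = 118.613 sabins.
Absorption to add: 118.613 − 49.510 = 69.103 sabins.
Each sq m of panel replacing the walls (plaster on masonry) adds (0.91 − 0.04) = 0.87 sabins.
Panel area = 69.103 / 0.87 = 79.4 sq m.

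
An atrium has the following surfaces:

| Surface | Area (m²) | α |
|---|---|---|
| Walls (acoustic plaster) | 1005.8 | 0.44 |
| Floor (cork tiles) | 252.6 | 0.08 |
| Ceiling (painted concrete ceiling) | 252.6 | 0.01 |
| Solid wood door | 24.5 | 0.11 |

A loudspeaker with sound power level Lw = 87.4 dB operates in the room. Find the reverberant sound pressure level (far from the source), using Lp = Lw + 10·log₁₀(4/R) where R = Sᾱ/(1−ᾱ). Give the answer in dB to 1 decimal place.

Σ(Sᵢαᵢ) = 1005.8×0.44 + 252.6×0.08 + 252.6×0.01 + 24.5×0.11 = 467.981; total area S = 1535.5 m².
ᾱ = 0.3048, so room constant R = A/(1−ᾱ) = 673.160 m².
Lp = Lw + 10 log₁₀(4/R) = 87.4 -22.26 = 65.1 dB.

65.1 dB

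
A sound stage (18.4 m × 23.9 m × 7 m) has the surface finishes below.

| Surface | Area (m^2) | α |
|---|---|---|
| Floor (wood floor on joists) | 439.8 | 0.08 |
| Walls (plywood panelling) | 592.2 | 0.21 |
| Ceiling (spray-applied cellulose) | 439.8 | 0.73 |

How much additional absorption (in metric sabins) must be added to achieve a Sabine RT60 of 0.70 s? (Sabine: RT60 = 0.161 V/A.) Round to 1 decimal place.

227.4 sabins

Summing Sᵢαᵢ: 35.184 + 124.362 + 321.054 → A₁ = 480.600 sabins.
V = 3078.32 m³. Required absorption A₂ = 0.161 × 3078.32 / 0.70 = 708.014 sabins.
ΔA = A₂ − A₁ = 708.014 − 480.600 = 227.4 sabins.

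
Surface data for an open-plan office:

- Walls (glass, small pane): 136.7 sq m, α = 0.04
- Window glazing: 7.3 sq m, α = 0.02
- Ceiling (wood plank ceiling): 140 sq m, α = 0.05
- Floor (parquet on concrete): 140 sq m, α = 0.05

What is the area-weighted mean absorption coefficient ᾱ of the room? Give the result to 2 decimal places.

0.05

S = Σ Sᵢ = 136.7 + 7.3 + 140 + 140 = 424.0 sq m.
Σ(Sᵢαᵢ) = 136.7*0.04 + 7.3*0.02 + 140*0.05 + 140*0.05 = 19.614.
ᾱ = 19.614 / 424.0 = 0.05.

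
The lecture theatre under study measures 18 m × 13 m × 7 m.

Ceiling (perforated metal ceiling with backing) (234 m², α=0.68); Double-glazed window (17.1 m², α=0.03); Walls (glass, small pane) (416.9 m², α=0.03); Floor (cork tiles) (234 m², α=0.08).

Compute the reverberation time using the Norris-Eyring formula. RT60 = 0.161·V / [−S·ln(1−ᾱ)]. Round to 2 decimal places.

1.23 s

S = Σ Sᵢ = 902.0 m².
Absorption A = 234·0.68 + 17.1·0.03 + 416.9·0.03 + 234·0.08 = 190.860 sabins.
ᾱ = 190.860 / 902.0 = 0.2116.
Eyring denominator: −S ln(1−ᾱ) = 214.450.
V = 18 × 13 × 7 = 1638 m³.
T = 0.161·V/[−S·ln(1−ᾱ)] = 0.161·1638/214.450 = 1.23 s.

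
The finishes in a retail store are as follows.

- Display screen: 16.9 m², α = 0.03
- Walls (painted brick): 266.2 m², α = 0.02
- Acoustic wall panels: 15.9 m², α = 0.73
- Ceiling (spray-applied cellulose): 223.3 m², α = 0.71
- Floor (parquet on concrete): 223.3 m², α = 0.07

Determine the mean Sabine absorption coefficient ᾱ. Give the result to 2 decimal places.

0.26

Total surface area S = 745.6 m².
A = 16.9*0.03 + 266.2*0.02 + 15.9*0.73 + 223.3*0.71 + 223.3*0.07 = 191.612 sabins.
ᾱ = A/S = 0.26.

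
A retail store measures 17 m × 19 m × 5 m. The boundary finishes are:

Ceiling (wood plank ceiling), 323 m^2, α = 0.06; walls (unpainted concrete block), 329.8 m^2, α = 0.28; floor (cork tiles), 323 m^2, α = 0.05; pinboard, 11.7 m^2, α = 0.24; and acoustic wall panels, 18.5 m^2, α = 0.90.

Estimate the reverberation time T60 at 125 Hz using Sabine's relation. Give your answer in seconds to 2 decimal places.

Summing Sᵢαᵢ: 19.380 + 92.344 + 16.150 + 2.808 + 16.650 → A = 147.332 sabins.
Room volume: 1615 m³.
Sabine: RT60 = 0.161 × 1615 / 147.332 = 1.76 s.

1.76 seconds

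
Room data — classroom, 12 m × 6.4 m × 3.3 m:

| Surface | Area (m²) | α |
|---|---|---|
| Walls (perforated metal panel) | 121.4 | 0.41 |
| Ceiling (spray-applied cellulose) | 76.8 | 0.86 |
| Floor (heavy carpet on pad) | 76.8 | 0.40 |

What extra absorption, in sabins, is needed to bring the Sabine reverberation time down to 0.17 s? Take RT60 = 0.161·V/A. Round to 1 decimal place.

A₁ = Σ Sᵢαᵢ = 121.4·0.41 + 76.8·0.86 + 76.8·0.40 = 146.542 sabins.
Target A₂ = 0.161·253.44/0.17 = 240.023 sabins (V = 253.44 m³).
ΔA = A₂ − A₁ = 240.023 − 146.542 = 93.5 sabins.

93.5 sabins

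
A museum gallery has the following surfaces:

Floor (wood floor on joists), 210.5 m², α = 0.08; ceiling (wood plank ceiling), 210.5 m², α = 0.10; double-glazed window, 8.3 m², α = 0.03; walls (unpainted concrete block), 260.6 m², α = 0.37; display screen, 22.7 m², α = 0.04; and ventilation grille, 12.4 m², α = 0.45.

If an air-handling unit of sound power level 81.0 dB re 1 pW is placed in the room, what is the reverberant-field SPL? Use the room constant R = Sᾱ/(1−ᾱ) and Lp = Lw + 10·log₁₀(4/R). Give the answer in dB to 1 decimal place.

64.6 dB

Σ(Sᵢαᵢ) = 210.5·0.08 + 210.5·0.10 + 8.3·0.03 + 260.6·0.37 + 22.7·0.04 + 12.4·0.45 = 141.049; total area S = 725.0 m².
ᾱ = 0.1946, so room constant R = A/(1−ᾱ) = 175.129 m².
Lp = Lw + 10 log₁₀(4/R) = 81.0 -16.41 = 64.6 dB.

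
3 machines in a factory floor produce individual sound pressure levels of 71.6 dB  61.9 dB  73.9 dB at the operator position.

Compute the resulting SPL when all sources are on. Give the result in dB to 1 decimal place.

Sum in the linear (power) domain: Σ 10^(Lᵢ/10) = 10^(71.6/10) + 10^(61.9/10) + 10^(73.9/10) = 4.055e+07.
Back to dB: 10·log₁₀ Σ = 76.1 dB.

76.1 dB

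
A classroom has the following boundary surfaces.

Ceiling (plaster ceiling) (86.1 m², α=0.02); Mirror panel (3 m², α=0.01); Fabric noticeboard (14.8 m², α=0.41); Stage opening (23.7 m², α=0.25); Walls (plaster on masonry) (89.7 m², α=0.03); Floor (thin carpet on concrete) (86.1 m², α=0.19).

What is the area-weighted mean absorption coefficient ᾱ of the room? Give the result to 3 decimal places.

Total surface area S = 303.4 m².
Weighted sum Σ Sα = 32.795.
ᾱ = A/S = 0.108.

0.108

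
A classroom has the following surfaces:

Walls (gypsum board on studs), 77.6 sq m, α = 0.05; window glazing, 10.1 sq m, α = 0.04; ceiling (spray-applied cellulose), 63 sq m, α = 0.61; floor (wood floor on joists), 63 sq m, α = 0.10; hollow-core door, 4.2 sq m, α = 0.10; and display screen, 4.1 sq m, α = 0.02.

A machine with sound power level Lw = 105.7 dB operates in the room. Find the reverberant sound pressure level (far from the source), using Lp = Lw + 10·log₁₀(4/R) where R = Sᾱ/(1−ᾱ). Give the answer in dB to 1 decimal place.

93.7 dB

A = 49.516 sabins; S = 222.0 sq m.
ᾱ = 49.516/222.0 = 0.2230; R = Sᾱ/(1−ᾱ) = 49.516/(1−0.2230) = 63.727 sq m.
Lp = 105.7 + 10·log₁₀(4/63.727) = 105.7 + (-12.02) = 93.7 dB.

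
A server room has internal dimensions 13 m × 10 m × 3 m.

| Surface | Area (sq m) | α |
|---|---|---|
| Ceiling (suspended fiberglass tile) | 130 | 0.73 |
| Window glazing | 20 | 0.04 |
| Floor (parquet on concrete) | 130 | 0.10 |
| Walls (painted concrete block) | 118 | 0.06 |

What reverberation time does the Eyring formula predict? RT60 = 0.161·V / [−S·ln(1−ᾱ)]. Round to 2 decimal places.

0.46 sec

Total surface area S = 130 + 20 + 130 + 118 = 398.0 sq m.
Absorption A = 130·0.73 + 20·0.04 + 130·0.10 + 118·0.06 = 115.780 sabins.
ᾱ = 115.780 / 398.0 = 0.2909.
−S·ln(1−ᾱ) = −398.0 × ln(1 − 0.2909) = 136.816.
V = 13 × 10 × 3 = 390 m³.
T = 0.161·V/[−S·ln(1−ᾱ)] = 0.161·390/136.816 = 0.46 s.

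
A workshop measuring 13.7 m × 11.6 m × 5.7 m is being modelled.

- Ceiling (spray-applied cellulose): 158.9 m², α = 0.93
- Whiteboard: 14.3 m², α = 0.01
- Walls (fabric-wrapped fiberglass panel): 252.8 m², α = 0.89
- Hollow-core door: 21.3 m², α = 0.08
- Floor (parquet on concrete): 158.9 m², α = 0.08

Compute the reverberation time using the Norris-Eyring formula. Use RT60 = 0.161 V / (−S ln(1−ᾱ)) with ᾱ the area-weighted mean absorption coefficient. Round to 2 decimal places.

0.24 seconds

S = Σ Sᵢ = 606.2 m².
Absorption A = 158.9·0.93 + 14.3·0.01 + 252.8·0.89 + 21.3·0.08 + 158.9·0.08 = 387.328 sabins.
Mean coefficient ᾱ = A/S = 0.6389.
−S·ln(1−ᾱ) = −606.2 × ln(1 − 0.6389) = 617.476.
V = 13.7 × 11.6 × 5.7 = 905.844 m³.
RT60 = 0.161 × 905.844 / 617.476 = 0.24 s.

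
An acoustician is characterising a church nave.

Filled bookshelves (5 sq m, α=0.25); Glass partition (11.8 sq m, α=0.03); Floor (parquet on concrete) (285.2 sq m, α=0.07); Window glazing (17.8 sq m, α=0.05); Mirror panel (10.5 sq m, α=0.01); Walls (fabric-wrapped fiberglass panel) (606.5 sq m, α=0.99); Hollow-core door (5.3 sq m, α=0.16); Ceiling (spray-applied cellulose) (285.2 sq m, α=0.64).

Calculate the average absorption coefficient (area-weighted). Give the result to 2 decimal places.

S = Σ Sᵢ = 5 + 11.8 + 285.2 + 17.8 + 10.5 + 606.5 + 5.3 + 285.2 = 1227.3 sq m.
Σ(Sᵢαᵢ) = 5*0.25 + 11.8*0.03 + 285.2*0.07 + 17.8*0.05 + 10.5*0.01 + 606.5*0.99 + 5.3*0.16 + 285.2*0.64 = 806.374.
ᾱ = 806.374 / 1227.3 = 0.66.

0.66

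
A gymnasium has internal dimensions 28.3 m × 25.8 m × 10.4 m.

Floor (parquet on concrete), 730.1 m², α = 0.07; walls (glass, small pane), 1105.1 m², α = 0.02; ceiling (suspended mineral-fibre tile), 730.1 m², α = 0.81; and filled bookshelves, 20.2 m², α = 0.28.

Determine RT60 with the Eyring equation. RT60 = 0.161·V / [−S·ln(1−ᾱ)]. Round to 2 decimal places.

1.58 s

Total surface area S = 730.1 + 1105.1 + 730.1 + 20.2 = 2585.5 m².
Absorption A = 730.1×0.07 + 1105.1×0.02 + 730.1×0.81 + 20.2×0.28 = 670.246 sabins.
Mean coefficient ᾱ = A/S = 0.2592.
−S·ln(1−ᾱ) = −2585.5 × ln(1 − 0.2592) = 775.714.
V = 28.3 × 25.8 × 10.4 = 7593.456 m³.
T = 0.161·V/[−S·ln(1−ᾱ)] = 0.161·7593.456/775.714 = 1.58 s.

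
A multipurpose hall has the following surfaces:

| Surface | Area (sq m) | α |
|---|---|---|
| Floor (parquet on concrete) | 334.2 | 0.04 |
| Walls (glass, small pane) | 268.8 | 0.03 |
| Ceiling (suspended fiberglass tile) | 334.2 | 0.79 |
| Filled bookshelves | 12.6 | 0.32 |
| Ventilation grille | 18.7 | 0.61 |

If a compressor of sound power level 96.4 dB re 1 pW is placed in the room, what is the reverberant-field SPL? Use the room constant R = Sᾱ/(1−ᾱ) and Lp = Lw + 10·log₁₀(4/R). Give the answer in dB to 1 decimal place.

Σ(Sᵢαᵢ) = 334.2×0.04 + 268.8×0.03 + 334.2×0.79 + 12.6×0.32 + 18.7×0.61 = 300.889; total area S = 968.5 sq m.
ᾱ = 0.3107, so room constant R = A/(1−ᾱ) = 436.514 sq m.
Lp = 96.4 + 10·log₁₀(4/436.514) = 96.4 + (-20.38) = 76.0 dB.

76.0 dB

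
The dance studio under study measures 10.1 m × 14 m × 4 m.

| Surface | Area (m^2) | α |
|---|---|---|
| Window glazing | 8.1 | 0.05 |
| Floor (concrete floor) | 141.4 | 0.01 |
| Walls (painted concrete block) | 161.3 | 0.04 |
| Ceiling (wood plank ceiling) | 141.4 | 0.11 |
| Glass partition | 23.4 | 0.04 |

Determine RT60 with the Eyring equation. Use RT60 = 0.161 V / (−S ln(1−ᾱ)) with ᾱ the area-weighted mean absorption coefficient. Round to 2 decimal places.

3.58 sec

Total surface area S = 8.1 + 141.4 + 161.3 + 141.4 + 23.4 = 475.6 m^2.
Σ(Sᵢαᵢ) = 8.1×0.05 + 141.4×0.01 + 161.3×0.04 + 141.4×0.11 + 23.4×0.04 = 24.761.
ᾱ = 24.761 / 475.6 = 0.0521.
−S·ln(1−ᾱ) = −475.6 × ln(1 − 0.0521) = 25.448.
V = 10.1 × 14 × 4 = 565.6 m³.
RT60 = 0.161 × 565.6 / 25.448 = 3.58 s.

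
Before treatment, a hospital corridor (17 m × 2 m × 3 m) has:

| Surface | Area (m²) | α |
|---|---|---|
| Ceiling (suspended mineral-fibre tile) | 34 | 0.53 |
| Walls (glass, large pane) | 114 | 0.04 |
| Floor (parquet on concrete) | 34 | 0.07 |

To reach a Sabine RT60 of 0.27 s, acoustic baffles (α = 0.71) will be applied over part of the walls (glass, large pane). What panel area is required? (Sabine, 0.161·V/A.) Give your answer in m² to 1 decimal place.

53.5

Summing Sᵢαᵢ: 18.020 + 4.560 + 2.380 → A₁ = 24.960 sabins.
V = 102 m³. Target absorption A₂ = 0.161 × 102 / 0.27 = 60.822 sabins.
Absorption to add: 60.822 − 24.960 = 35.862 sabins.
Each m² of panel replacing the walls (glass, large pane) adds (0.71 − 0.04) = 0.67 sabins.
Panel area = 35.862 / 0.67 = 53.5 m².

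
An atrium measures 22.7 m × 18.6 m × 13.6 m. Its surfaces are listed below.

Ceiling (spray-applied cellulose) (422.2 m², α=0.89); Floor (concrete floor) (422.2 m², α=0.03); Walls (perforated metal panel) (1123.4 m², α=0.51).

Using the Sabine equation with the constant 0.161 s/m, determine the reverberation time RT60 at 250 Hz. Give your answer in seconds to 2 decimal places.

Total absorption A = 422.2*0.89 + 422.2*0.03 + 1123.4*0.51
  = 375.758 + 12.666 + 572.934 = 961.358 m² sabins.
Room volume: 5742.192 m³.
RT60 = 0.161 · V / A = 0.161 × 5742.192 / 961.358 = 0.96 s.

0.96 sec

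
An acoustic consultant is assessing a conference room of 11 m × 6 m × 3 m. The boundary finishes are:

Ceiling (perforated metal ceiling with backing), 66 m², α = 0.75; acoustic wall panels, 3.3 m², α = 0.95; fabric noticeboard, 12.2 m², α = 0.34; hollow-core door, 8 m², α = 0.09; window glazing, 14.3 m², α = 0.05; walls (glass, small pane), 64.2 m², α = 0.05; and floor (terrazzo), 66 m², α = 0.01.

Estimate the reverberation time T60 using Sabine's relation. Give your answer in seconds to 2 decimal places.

A = Σ Sᵢαᵢ = 66*0.75 + 3.3*0.95 + 12.2*0.34 + 8*0.09 + 14.3*0.05 + 64.2*0.05 + 66*0.01 = 62.088 sabins.
Volume V = 11 × 6 × 3 = 198 m³.
Sabine: RT60 = 0.161 × 198 / 62.088 = 0.51 s.

0.51 s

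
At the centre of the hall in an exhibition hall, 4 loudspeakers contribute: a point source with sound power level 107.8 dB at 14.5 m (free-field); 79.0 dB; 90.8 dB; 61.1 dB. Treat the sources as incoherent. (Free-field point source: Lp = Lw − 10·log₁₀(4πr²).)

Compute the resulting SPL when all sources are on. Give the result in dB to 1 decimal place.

Source at 14.5 m: Lp = 107.8 − 10·log₁₀(4π·14.5²) = 107.8 − 10·log₁₀(2642.079) = 73.6 dB.
Sum in the linear (power) domain: Σ 10^(Lᵢ/10) = 10^(73.6/10) + 10^(79.0/10) + 10^(90.8/10) + 10^(61.1/10) = 1.306e+09.
Combined level = 10 log₁₀(1.306e+09) = 91.2 dB.

91.2 dB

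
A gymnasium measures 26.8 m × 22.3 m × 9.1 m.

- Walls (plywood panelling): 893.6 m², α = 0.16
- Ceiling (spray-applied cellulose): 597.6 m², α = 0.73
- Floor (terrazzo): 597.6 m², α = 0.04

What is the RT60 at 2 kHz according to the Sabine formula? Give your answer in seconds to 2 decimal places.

Summing Sᵢαᵢ: 142.976 + 436.248 + 23.904 → A = 603.128 sabins.
Room volume: 5438.524 m³.
T = 0.161 V/A = 0.161·5438.524/603.128 = 1.45 s.

1.45 sec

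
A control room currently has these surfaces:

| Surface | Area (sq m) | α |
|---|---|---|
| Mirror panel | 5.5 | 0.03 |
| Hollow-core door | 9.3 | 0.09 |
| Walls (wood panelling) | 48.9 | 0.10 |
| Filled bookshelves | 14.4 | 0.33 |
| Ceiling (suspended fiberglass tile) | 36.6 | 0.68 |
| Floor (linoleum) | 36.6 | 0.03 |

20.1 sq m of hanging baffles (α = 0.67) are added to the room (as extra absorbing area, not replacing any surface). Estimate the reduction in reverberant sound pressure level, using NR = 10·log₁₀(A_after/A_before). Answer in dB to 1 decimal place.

1.4 dB

Summing Sᵢαᵢ: 0.165 + 0.837 + 4.890 + 4.752 + 24.888 + 1.098 → A_before = 36.630 sabins.
Added absorption = 20.1 × 0.67 = 13.467 sabins.
A_after = 36.630 + 13.467 = 50.097 sabins.
Reduction = 10 log₁₀(A_after/A_before) = 10 log₁₀(1.3676) = 1.4 dB.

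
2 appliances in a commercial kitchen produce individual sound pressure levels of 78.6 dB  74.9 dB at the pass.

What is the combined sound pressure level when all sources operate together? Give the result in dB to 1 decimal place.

Sum in the linear (power) domain: Σ 10^(Lᵢ/10) = 10^(78.6/10) + 10^(74.9/10) = 1.033e+08.
L_total = 10·log₁₀(1.033e+08) = 80.1 dB.

80.1 dB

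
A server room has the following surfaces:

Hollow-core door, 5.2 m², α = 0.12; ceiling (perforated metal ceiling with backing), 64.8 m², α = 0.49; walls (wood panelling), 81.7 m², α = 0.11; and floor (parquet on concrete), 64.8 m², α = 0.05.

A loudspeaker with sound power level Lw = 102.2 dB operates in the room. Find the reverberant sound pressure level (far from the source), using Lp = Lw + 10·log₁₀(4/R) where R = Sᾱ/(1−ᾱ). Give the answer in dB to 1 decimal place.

90.7 dB

A = 44.603 sabins; S = 216.5 m².
ᾱ = 44.603/216.5 = 0.2060; R = Sᾱ/(1−ᾱ) = 44.603/(1−0.2060) = 56.175 m².
Lp = Lw + 10 log₁₀(4/R) = 102.2 -11.47 = 90.7 dB.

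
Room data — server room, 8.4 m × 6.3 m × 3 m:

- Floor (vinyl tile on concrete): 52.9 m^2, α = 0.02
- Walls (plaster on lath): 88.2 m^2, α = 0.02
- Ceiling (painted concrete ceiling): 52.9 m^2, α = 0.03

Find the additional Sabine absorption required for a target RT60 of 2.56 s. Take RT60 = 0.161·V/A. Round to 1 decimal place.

A₁ = Σ Sᵢαᵢ = 52.9·0.02 + 88.2·0.02 + 52.9·0.03 = 4.409 sabins.
Target A₂ = 0.161·158.76/2.56 = 9.985 sabins (V = 158.76 m³).
Additional absorption ΔA = 9.985 − 4.409 = 5.6 sabins.

5.6 sabins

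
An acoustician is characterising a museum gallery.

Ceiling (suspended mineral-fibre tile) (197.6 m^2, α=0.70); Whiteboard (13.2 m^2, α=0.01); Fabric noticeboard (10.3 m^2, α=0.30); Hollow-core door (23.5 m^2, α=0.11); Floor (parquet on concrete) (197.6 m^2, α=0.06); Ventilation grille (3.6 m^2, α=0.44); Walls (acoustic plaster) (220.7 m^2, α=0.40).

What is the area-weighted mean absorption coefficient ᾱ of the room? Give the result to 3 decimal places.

S = Σ Sᵢ = 197.6 + 13.2 + 10.3 + 23.5 + 197.6 + 3.6 + 220.7 = 666.5 m^2.
Weighted sum Σ Sα = 245.847.
ᾱ = A/S = 0.369.

0.369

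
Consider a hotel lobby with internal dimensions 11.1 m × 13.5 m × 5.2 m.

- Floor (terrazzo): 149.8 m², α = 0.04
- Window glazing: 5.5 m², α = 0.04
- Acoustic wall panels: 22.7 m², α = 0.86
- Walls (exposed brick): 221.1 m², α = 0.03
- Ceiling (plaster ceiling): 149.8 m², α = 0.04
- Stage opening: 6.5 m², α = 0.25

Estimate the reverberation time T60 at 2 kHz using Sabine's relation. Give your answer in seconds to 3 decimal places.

3.138 seconds

Summing Sᵢαᵢ: 5.992 + 0.220 + 19.522 + 6.633 + 5.992 + 1.625 → A = 39.984 sabins.
V = 11.1·13.5·5.2 = 779.22 m³.
RT60 = 0.161 · V / A = 0.161 × 779.22 / 39.984 = 3.138 s.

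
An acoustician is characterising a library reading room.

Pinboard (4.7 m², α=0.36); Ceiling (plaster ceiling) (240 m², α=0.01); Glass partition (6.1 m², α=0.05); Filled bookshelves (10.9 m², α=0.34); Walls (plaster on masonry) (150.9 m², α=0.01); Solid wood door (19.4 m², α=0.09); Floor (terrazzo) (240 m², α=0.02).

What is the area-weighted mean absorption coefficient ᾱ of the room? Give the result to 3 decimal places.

Total surface area S = 672.0 m².
A = 4.7·0.36 + 240·0.01 + 6.1·0.05 + 10.9·0.34 + 150.9·0.01 + 19.4·0.09 + 240·0.02 = 16.158 sabins.
ᾱ = A/S = 0.024.

0.024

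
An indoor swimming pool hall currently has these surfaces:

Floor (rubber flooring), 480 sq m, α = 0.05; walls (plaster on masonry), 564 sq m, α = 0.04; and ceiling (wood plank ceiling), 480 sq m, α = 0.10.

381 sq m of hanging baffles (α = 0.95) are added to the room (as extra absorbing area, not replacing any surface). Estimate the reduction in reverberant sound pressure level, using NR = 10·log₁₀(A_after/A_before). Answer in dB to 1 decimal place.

6.8 dB

Equivalent absorption area: A_before = 480*0.05 + 564*0.04 + 480*0.10 = 94.560 sq m.
Treatment contributes 381·0.95 = 361.950 sabins.
A_after = 94.560 + 361.950 = 456.510 sabins.
Reduction = 10 log₁₀(A_after/A_before) = 10 log₁₀(4.8277) = 6.8 dB.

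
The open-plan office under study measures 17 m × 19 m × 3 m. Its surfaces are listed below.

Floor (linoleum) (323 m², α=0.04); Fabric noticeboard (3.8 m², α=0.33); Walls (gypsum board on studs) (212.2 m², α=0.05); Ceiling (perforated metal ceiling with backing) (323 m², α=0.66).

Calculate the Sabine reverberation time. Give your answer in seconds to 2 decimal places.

Total absorption A = 323*0.04 + 3.8*0.33 + 212.2*0.05 + 323*0.66
  = 12.920 + 1.254 + 10.610 + 213.180 = 237.964 m² sabins.
Volume V = 17 × 19 × 3 = 969 m³.
Sabine: RT60 = 0.161 × 969 / 237.964 = 0.66 s.

0.66 sec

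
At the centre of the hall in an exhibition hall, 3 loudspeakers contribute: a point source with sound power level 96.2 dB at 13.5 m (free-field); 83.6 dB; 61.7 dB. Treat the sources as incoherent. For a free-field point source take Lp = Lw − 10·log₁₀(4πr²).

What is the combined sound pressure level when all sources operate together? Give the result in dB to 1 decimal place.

83.7 dB

Source at 13.5 m: Lp = 96.2 − 10·log₁₀(4π·13.5²) = 96.2 − 10·log₁₀(2290.221) = 62.6 dB.
Sum in the linear (power) domain: Σ 10^(Lᵢ/10) = 10^(62.6/10) + 10^(83.6/10) + 10^(61.7/10) = 2.324e+08.
L_total = 10·log₁₀(2.324e+08) = 83.7 dB.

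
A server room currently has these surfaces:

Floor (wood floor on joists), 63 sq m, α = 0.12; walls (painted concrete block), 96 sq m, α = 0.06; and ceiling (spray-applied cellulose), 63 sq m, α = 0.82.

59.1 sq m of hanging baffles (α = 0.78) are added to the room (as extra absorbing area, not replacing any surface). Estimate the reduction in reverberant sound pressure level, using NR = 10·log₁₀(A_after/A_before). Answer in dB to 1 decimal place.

Total absorption A_before = 63×0.12 + 96×0.06 + 63×0.82
  = 7.560 + 5.760 + 51.660 = 64.980 sq m sabins.
Treatment contributes 59.1·0.78 = 46.098 sabins.
New total A_after = 111.078 sabins.
Reduction = 10 log₁₀(A_after/A_before) = 10 log₁₀(1.7094) = 2.3 dB.

2.3 dB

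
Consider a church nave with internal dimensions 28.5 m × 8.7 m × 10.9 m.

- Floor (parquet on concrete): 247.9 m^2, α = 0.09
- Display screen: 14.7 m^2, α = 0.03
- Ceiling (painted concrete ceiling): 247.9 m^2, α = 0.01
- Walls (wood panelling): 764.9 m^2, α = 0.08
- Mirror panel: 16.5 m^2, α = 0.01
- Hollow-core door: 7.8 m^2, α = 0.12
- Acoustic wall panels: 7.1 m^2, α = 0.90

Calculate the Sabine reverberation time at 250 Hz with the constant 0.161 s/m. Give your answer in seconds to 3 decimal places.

Equivalent absorption area: A = 247.9×0.09 + 14.7×0.03 + 247.9×0.01 + 764.9×0.08 + 16.5×0.01 + 7.8×0.12 + 7.1×0.90 = 93.914 m^2.
V = 28.5·8.7·10.9 = 2702.655 m³.
RT60 = 0.161 · V / A = 0.161 × 2702.655 / 93.914 = 4.633 s.

4.633 sec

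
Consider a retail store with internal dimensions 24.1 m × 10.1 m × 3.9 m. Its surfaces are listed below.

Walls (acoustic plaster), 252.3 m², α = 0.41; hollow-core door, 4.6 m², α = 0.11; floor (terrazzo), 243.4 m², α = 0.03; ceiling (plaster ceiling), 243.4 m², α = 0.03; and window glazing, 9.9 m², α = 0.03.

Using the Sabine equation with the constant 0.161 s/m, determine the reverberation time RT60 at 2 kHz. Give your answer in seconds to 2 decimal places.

1.29 sec

Equivalent absorption area: A = 252.3*0.41 + 4.6*0.11 + 243.4*0.03 + 243.4*0.03 + 9.9*0.03 = 118.850 m².
Volume V = 24.1 × 10.1 × 3.9 = 949.299 m³.
Sabine: RT60 = 0.161 × 949.299 / 118.850 = 1.29 s.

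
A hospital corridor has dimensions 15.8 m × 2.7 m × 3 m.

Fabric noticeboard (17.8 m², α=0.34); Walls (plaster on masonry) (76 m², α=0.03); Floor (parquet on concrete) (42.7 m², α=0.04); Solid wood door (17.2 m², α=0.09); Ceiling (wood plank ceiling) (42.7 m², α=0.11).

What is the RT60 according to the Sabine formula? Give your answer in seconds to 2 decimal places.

Total absorption A = 17.8*0.34 + 76*0.03 + 42.7*0.04 + 17.2*0.09 + 42.7*0.11
  = 6.052 + 2.280 + 1.708 + 1.548 + 4.697 = 16.285 m² sabins.
Volume V = 15.8 × 2.7 × 3 = 127.98 m³.
Sabine: RT60 = 0.161 × 127.98 / 16.285 = 1.27 s.

1.27 sec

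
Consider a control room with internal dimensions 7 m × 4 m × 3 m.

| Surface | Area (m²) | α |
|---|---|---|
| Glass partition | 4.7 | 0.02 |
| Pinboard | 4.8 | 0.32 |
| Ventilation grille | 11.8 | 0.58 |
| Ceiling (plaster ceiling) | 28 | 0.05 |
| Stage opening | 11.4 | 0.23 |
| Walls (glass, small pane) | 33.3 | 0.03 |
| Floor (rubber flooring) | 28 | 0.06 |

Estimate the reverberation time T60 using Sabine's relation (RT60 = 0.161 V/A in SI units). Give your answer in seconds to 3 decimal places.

0.891 s

A = Σ Sᵢαᵢ = 4.7·0.02 + 4.8·0.32 + 11.8·0.58 + 28·0.05 + 11.4·0.23 + 33.3·0.03 + 28·0.06 = 15.175 sabins.
Volume V = 7 × 4 × 3 = 84 m³.
T = 0.161 V/A = 0.161·84/15.175 = 0.891 s.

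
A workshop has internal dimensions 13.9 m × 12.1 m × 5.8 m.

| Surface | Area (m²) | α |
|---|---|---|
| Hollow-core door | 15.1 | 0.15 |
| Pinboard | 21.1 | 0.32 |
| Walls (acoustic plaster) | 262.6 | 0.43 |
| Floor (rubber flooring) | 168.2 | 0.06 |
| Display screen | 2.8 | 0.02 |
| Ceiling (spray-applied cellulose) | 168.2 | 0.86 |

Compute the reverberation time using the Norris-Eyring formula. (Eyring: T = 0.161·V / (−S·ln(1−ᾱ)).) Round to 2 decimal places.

0.43 sec

Total surface area S = 15.1 + 21.1 + 262.6 + 168.2 + 2.8 + 168.2 = 638.0 m².
Absorption A = 15.1×0.15 + 21.1×0.32 + 262.6×0.43 + 168.2×0.06 + 2.8×0.02 + 168.2×0.86 = 276.735 sabins.
ᾱ = 276.735 / 638.0 = 0.4338.
Eyring denominator: −S ln(1−ᾱ) = 362.899.
V = 13.9 × 12.1 × 5.8 = 975.502 m³.
T = 0.161·V/[−S·ln(1−ᾱ)] = 0.161·975.502/362.899 = 0.43 s.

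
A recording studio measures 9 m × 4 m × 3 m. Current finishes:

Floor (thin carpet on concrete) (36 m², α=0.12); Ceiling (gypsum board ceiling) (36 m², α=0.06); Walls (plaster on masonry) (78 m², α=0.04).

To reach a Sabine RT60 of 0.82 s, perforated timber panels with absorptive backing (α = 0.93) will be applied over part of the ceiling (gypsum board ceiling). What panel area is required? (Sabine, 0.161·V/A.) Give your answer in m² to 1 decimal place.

A₁ = Σ Sᵢαᵢ = 36·0.12 + 36·0.06 + 78·0.04 = 9.600 sabins.
Required A₂ = 0.161·108/0.82 = 21.205 sabins.
Absorption to add: 21.205 − 9.600 = 11.605 sabins.
Each m² of panel replacing the ceiling (gypsum board ceiling) adds (0.93 − 0.06) = 0.87 sabins.
Panel area = 11.605 / 0.87 = 13.3 m².

13.3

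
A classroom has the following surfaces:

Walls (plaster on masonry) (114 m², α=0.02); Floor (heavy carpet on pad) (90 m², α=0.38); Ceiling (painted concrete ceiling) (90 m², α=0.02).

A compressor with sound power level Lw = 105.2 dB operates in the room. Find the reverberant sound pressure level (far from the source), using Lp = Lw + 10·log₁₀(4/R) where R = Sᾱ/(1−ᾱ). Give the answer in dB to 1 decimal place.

Σ(Sᵢαᵢ) = 114×0.02 + 90×0.38 + 90×0.02 = 38.280; total area S = 294.0 m².
ᾱ = 38.280/294.0 = 0.1302; R = Sᾱ/(1−ᾱ) = 38.280/(1−0.1302) = 44.010 m².
Lp = Lw + 10 log₁₀(4/R) = 105.2 -10.41 = 94.8 dB.

94.8 dB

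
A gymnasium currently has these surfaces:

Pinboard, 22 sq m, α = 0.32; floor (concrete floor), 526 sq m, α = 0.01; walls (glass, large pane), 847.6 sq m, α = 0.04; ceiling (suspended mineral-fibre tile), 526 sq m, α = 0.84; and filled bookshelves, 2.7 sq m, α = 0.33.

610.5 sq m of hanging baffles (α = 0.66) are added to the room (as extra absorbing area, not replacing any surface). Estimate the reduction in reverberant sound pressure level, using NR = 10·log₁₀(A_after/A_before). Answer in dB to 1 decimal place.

2.6 dB

A_before = Σ Sᵢαᵢ = 22·0.32 + 526·0.01 + 847.6·0.04 + 526·0.84 + 2.7·0.33 = 488.935 sabins.
Treatment contributes 610.5·0.66 = 402.930 sabins.
New total A_after = 891.865 sabins.
Reduction = 10 log₁₀(A_after/A_before) = 10 log₁₀(1.8241) = 2.6 dB.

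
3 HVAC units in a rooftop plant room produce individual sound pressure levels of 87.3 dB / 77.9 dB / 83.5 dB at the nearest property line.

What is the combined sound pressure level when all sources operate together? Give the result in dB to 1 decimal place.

Sum in the linear (power) domain: Σ 10^(Lᵢ/10) = 10^(87.3/10) + 10^(77.9/10) + 10^(83.5/10) = 8.226e+08.
Back to dB: 10·log₁₀ Σ = 89.2 dB.

89.2 dB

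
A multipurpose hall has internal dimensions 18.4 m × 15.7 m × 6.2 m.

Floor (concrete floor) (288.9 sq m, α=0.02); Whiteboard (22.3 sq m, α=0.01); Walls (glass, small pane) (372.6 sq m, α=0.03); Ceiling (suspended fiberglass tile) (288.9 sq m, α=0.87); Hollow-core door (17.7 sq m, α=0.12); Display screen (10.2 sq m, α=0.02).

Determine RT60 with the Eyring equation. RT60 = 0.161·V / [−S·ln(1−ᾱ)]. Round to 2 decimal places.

Total surface area S = 288.9 + 22.3 + 372.6 + 288.9 + 17.7 + 10.2 = 1000.6 sq m.
Σ(Sᵢαᵢ) = 288.9×0.02 + 22.3×0.01 + 372.6×0.03 + 288.9×0.87 + 17.7×0.12 + 10.2×0.02 = 270.850.
ᾱ = 270.850 / 1000.6 = 0.2707.
Eyring denominator: −S ln(1−ᾱ) = 315.860.
V = 18.4 × 15.7 × 6.2 = 1791.056 m³.
T = 0.161·V/[−S·ln(1−ᾱ)] = 0.161·1791.056/315.860 = 0.91 s.

0.91 s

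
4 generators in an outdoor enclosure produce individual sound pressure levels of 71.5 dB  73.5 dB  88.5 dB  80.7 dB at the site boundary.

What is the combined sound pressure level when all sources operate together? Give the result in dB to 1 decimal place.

Sum in the linear (power) domain: Σ 10^(Lᵢ/10) = 10^(71.5/10) + 10^(73.5/10) + 10^(88.5/10) + 10^(80.7/10) = 8.619e+08.
L_total = 10·log₁₀(8.619e+08) = 89.4 dB.

89.4 dB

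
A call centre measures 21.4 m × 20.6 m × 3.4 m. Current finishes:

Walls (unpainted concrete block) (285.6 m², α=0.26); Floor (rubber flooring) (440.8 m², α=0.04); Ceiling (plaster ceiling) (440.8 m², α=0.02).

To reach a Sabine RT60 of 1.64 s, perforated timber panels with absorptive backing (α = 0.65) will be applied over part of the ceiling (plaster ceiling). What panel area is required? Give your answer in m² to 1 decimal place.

Total absorption A₁ = 285.6*0.26 + 440.8*0.04 + 440.8*0.02
  = 74.256 + 17.632 + 8.816 = 100.704 m² sabins.
V = 1498.856 m³. Target absorption A₂ = 0.161 × 1498.856 / 1.64 = 147.144 sabins.
Absorption to add: 147.144 − 100.704 = 46.440 sabins.
Each m² of panel replacing the ceiling (plaster ceiling) adds (0.65 − 0.02) = 0.63 sabins.
Area = ΔA/Δα = 46.440/0.63 = 73.7 m².

73.7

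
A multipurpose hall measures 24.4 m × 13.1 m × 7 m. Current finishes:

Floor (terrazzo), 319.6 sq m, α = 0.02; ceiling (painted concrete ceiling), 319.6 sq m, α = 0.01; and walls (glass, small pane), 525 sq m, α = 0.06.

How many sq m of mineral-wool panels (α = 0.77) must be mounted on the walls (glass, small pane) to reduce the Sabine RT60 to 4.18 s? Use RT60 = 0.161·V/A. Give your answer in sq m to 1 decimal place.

63.5

Summing Sᵢαᵢ: 6.392 + 3.196 + 31.500 → A₁ = 41.088 sabins.
Required A₂ = 0.161·2237.48/4.18 = 86.180 sabins.
ΔA needed = 86.180 − 41.088 = 45.092 sabins.
Each sq m of panel replacing the walls (glass, small pane) adds (0.77 − 0.06) = 0.71 sabins.
Panel area = 45.092 / 0.71 = 63.5 sq m.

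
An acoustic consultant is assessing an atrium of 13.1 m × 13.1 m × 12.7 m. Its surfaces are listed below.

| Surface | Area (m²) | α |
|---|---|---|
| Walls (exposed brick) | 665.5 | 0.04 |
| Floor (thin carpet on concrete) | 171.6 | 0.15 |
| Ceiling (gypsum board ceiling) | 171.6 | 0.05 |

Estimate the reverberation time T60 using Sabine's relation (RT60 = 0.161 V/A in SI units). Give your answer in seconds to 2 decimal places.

5.76 seconds

A = Σ Sᵢαᵢ = 665.5*0.04 + 171.6*0.15 + 171.6*0.05 = 60.940 sabins.
Room volume: 2179.447 m³.
T = 0.161 V/A = 0.161·2179.447/60.940 = 5.76 s.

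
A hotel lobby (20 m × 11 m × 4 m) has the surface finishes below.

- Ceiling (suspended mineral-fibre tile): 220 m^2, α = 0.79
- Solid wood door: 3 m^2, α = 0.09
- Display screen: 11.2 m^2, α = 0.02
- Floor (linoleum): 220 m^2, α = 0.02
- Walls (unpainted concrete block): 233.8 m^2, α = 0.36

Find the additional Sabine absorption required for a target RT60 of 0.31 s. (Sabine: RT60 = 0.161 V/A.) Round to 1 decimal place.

Total absorption A₁ = 220*0.79 + 3*0.09 + 11.2*0.02 + 220*0.02 + 233.8*0.36
  = 173.800 + 0.270 + 0.224 + 4.400 + 84.168 = 262.862 m^2 sabins.
For T = 0.31 s, need A₂ = 0.161·V/T = 0.161·880/0.31 = 457.032 sabins.
ΔA = A₂ − A₁ = 457.032 − 262.862 = 194.2 sabins.

194.2 sabins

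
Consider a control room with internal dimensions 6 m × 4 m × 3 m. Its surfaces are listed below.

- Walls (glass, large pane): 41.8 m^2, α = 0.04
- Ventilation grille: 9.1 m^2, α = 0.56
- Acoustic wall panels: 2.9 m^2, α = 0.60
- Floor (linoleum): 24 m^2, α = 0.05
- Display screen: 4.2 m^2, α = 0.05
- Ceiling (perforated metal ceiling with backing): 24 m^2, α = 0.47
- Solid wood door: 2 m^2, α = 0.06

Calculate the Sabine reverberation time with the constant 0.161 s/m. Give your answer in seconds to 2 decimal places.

0.54 seconds

Summing Sᵢαᵢ: 1.672 + 5.096 + 1.740 + 1.200 + 0.210 + 11.280 + 0.120 → A = 21.318 sabins.
Room volume: 72 m³.
T = 0.161 V/A = 0.161·72/21.318 = 0.54 s.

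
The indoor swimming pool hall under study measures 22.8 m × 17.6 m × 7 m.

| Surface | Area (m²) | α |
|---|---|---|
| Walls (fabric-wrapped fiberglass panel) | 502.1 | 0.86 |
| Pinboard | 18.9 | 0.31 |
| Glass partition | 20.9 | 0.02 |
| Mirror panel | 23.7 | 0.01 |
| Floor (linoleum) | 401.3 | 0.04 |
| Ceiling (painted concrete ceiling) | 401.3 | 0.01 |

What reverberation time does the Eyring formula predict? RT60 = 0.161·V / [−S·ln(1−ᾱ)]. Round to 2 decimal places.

S = Σ Sᵢ = 1368.2 m².
Absorption A = 502.1·0.86 + 18.9·0.31 + 20.9·0.02 + 23.7·0.01 + 401.3·0.04 + 401.3·0.01 = 458.385 sabins.
ᾱ = 458.385 / 1368.2 = 0.3350.
−S·ln(1−ᾱ) = −1368.2 × ln(1 − 0.3350) = 558.182.
V = 22.8 × 17.6 × 7 = 2808.96 m³.
RT60 = 0.161 × 2808.96 / 558.182 = 0.81 s.

0.81 seconds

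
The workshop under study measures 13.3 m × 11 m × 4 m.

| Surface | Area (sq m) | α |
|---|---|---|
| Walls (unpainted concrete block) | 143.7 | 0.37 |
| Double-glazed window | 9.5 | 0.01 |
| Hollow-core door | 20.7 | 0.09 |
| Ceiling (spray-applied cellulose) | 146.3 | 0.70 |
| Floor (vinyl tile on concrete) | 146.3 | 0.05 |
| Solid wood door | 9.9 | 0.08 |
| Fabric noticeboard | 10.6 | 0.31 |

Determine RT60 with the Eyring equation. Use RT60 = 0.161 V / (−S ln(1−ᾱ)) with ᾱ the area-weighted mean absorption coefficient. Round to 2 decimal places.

S = Σ Sᵢ = 487.0 sq m.
Absorption A = 143.7×0.37 + 9.5×0.01 + 20.7×0.09 + 146.3×0.70 + 146.3×0.05 + 9.9×0.08 + 10.6×0.31 = 168.930 sabins.
ᾱ = 168.930 / 487.0 = 0.3469.
−S·ln(1−ᾱ) = −487.0 × ln(1 − 0.3469) = 207.474.
V = 13.3 × 11 × 4 = 585.2 m³.
T = 0.161·V/[−S·ln(1−ᾱ)] = 0.161·585.2/207.474 = 0.45 s.

0.45 s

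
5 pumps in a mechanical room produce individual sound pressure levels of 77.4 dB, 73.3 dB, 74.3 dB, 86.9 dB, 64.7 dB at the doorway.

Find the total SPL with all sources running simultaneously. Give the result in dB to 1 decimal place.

Σ 10^(Lᵢ/10) = 5.96e+08.
L_total = 10·log₁₀(5.96e+08) = 87.8 dB.

87.8 dB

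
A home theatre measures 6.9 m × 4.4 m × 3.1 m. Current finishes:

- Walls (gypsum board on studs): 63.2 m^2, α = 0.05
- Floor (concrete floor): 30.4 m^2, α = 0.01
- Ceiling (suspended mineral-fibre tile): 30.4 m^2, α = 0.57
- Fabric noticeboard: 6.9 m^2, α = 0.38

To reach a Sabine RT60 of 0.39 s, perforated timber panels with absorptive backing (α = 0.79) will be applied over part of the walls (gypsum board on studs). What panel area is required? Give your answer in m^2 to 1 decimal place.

Total absorption A₁ = 63.2·0.05 + 30.4·0.01 + 30.4·0.57 + 6.9·0.38
  = 3.160 + 0.304 + 17.328 + 2.622 = 23.414 m^2 sabins.
V = 94.116 m³. Target absorption A₂ = 0.161 × 94.116 / 0.39 = 38.853 sabins.
Absorption to add: 38.853 − 23.414 = 15.439 sabins.
Net gain per m^2: Δα = 0.79 − 0.05 = 0.74.
Area = ΔA/Δα = 15.439/0.74 = 20.9 m^2.

20.9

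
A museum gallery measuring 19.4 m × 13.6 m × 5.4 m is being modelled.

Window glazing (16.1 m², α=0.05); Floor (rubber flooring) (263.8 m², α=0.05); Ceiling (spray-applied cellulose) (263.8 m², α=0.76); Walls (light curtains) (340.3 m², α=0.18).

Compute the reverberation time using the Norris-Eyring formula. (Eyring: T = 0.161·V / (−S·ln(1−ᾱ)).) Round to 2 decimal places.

Total surface area S = 16.1 + 263.8 + 263.8 + 340.3 = 884.0 m².
Absorption A = 16.1×0.05 + 263.8×0.05 + 263.8×0.76 + 340.3×0.18 = 275.737 sabins.
Mean coefficient ᾱ = A/S = 0.3119.
−S·ln(1−ᾱ) = −884.0 × ln(1 − 0.3119) = 330.458.
V = 19.4 × 13.6 × 5.4 = 1424.736 m³.
RT60 = 0.161 × 1424.736 / 330.458 = 0.69 s.

0.69 s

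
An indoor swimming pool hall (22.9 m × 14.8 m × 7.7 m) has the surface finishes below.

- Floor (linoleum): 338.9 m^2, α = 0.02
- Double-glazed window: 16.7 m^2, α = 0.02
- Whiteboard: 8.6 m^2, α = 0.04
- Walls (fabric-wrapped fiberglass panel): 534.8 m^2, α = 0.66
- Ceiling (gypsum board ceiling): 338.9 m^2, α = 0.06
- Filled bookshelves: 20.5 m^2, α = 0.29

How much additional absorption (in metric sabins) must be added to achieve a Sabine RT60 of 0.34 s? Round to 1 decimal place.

849.1 sabins

Equivalent absorption area: A₁ = 338.9×0.02 + 16.7×0.02 + 8.6×0.04 + 534.8×0.66 + 338.9×0.06 + 20.5×0.29 = 386.703 m^2.
Target A₂ = 0.161·2609.684/0.34 = 1235.762 sabins (V = 2609.684 m³).
Additional absorption ΔA = 1235.762 − 386.703 = 849.1 sabins.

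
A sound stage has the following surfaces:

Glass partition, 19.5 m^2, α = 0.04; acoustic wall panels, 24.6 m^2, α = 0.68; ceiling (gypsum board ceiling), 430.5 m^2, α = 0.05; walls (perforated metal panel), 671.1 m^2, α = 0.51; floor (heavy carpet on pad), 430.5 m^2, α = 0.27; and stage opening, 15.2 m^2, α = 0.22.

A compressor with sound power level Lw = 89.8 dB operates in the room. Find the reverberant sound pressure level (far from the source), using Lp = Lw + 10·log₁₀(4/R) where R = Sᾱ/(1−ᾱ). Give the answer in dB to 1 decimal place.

Σ(Sᵢαᵢ) = 19.5·0.04 + 24.6·0.68 + 430.5·0.05 + 671.1·0.51 + 430.5·0.27 + 15.2·0.22 = 500.873; total area S = 1591.4 m^2.
ᾱ = 0.3147, so room constant R = A/(1−ᾱ) = 730.881 m^2.
Lp = Lw + 10 log₁₀(4/R) = 89.8 -22.62 = 67.2 dB.

67.2 dB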